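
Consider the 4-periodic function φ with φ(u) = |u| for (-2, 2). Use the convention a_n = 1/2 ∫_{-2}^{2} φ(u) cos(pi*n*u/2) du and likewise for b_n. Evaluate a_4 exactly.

a_4 = 1/2 ∫_{-2}^{2} φ(u) cos(2*pi*u) du.
φ is even and cos(2*pi*u) is even, so the integrand is even and a_4 = ∫_0^{2} φ(u) cos(2*pi*u) du.
Integrating by parts (boundary term plus one more integral), an antiderivative of (u) cos(2*pi*u) is u*sin(2*pi*u)/(2*pi) + cos(2*pi*u)/(4*pi**2); evaluating from 0 to 2: ∫_{0}^{2} (u) cos(2*pi*u) du = (1/(4*pi**2)) - (1/(4*pi**2)) = 0.
Hence a_4 = 0.

0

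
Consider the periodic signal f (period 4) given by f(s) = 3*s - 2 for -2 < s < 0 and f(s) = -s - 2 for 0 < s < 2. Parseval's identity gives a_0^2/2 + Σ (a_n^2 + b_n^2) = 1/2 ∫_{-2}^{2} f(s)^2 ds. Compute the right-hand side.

1/2 ∫_{-2}^{2} f(s)^2 ds = 1/2 · (224/3) = 112/3.

112/3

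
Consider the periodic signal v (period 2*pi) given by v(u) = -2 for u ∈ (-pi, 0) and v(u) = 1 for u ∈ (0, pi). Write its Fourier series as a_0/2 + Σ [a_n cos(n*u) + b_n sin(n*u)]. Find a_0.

a_0 = 1/pi ∫_{-pi}^{pi} v(u) du = 1/pi · (-pi) = -1.

-1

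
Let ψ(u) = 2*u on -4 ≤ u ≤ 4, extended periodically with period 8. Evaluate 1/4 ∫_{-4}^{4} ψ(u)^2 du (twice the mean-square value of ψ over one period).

1/4 ∫_{-4}^{4} ψ(u)^2 du = 1/4 · (512/3) = 128/3.

128/3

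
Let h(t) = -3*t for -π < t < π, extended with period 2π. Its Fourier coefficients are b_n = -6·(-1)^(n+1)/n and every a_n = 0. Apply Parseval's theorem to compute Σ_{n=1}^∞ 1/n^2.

Parseval: Σ b_n^2 = (1/π) ∫_{-π}^{π} h(t)^2 dt = 6*pi**2.
Σ b_n^2 = Σ 36/n^2, so Σ 1/n^2 = (6*pi**2)/36 = pi**2/6.

pi**2/6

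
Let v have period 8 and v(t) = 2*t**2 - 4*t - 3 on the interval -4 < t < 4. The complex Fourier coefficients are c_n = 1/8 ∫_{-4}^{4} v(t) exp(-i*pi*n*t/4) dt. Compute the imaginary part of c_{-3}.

Since v is real-valued, Im(c_{-3}) = -1/8 ∫_{-4}^{4} v(t) sin(-3*pi*t/4) dt = b_{3}/2.
Integrating by parts twice (tabular method), an antiderivative of (2*t**2 - 4*t - 3) sin(-3*pi*t/4) is 8*t**2*cos(3*pi*t/4)/(3*pi) - 64*t*sin(3*pi*t/4)/(9*pi**2) - 16*t*cos(3*pi*t/4)/(3*pi) + 64*sin(3*pi*t/4)/(9*pi**2) - 4*cos(3*pi*t/4)/pi - 256*cos(3*pi*t/4)/(27*pi**3); evaluating from -4 to 4: ∫_{-4}^{4} (2*t**2 - 4*t - 3) sin(-3*pi*t/4) dt = (4*(64 - 117*pi**2)/(27*pi**3)) - (-60/pi + 256/(27*pi**3)) = 128/(3*pi).
Hence Im(c_{-3}) = (-1/8)·(128/(3*pi)) = -16/(3*pi).

-16/(3*pi)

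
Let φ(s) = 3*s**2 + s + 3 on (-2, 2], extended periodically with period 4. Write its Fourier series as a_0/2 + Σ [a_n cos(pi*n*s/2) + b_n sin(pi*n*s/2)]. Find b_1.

b_1 = 1/2 ∫_{-2}^{2} φ(s) sin(pi*s/2) ds.
Integrating by parts twice (tabular method), an antiderivative of (3*s**2 + s + 3) sin(pi*s/2) is -6*s**2*cos(pi*s/2)/pi + 24*s*sin(pi*s/2)/pi**2 - 2*s*cos(pi*s/2)/pi + 4*sin(pi*s/2)/pi**2 - 6*cos(pi*s/2)/pi + 48*cos(pi*s/2)/pi**3; evaluating from -2 to 2: ∫_{-2}^{2} (3*s**2 + s + 3) sin(pi*s/2) ds = (-48/pi**3 + 34/pi) - (-48/pi**3 + 26/pi) = 8/pi.
Hence b_1 = (1/2)·(8/pi) = 4/pi.

4/pi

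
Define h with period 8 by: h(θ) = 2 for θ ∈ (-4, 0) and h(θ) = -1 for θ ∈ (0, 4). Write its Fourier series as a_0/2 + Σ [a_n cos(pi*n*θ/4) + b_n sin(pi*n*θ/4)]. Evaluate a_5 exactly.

0

a_5 = 1/4 ∫_{-4}^{4} h(θ) cos(5*pi*θ/4) dθ.
Split the integral at the breakpoints.
Directly, an antiderivative of (2) cos(5*pi*θ/4) is 8*sin(5*pi*θ/4)/(5*pi); evaluating from -4 to 0: ∫_{-4}^{0} (2) cos(5*pi*θ/4) dθ = (0) - (0) = 0.
Directly, an antiderivative of (-1) cos(5*pi*θ/4) is -4*sin(5*pi*θ/4)/(5*pi); evaluating from 0 to 4: ∫_{0}^{4} (-1) cos(5*pi*θ/4) dθ = (0) - (0) = 0.
Summing the pieces and multiplying by (1/4) gives a_5 = 0.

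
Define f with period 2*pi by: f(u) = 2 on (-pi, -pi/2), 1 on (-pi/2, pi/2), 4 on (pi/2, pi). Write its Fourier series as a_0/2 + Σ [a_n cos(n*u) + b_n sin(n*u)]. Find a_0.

4

a_0 = 1/pi ∫_{-pi}^{pi} f(u) du = 1/pi · (4*pi) = 4.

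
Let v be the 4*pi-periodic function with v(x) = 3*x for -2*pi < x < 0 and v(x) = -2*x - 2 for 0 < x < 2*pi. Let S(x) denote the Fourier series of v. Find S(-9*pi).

-3*pi

x = -9*pi differs from x = -pi by -2 full period(s), and the series is 4*pi-periodic.
v is continuous at x = -pi with value -3*pi, so the series converges to -3*pi there.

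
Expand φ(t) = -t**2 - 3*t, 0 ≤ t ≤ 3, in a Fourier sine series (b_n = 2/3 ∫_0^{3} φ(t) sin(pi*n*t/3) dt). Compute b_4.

9/pi

b_4 = 2/3 ∫_0^{3} (-t**2 - 3*t) sin(4*pi*t/3) dt.
Integrating by parts twice (tabular method), an antiderivative of (-t**2 - 3*t) sin(4*pi*t/3) is 3*t**2*cos(4*pi*t/3)/(4*pi) - 9*t*sin(4*pi*t/3)/(8*pi**2) + 9*t*cos(4*pi*t/3)/(4*pi) - 27*sin(4*pi*t/3)/(16*pi**2) - 27*cos(4*pi*t/3)/(32*pi**3); evaluating from 0 to 3: ∫_{0}^{3} (-t**2 - 3*t) sin(4*pi*t/3) dt = (27*(-1 + 16*pi**2)/(32*pi**3)) - (-27/(32*pi**3)) = 27/(2*pi).
Hence b_4 = (2/3)·(27/(2*pi)) = 9/pi.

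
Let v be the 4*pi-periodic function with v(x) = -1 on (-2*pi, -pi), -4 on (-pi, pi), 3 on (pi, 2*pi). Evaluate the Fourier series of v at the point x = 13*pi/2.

-1

x = 13*pi/2 differs from x = -3*pi/2 by 2 full period(s), and the series is 4*pi-periodic.
v is continuous at x = -3*pi/2 with value -1, so the series converges to -1 there.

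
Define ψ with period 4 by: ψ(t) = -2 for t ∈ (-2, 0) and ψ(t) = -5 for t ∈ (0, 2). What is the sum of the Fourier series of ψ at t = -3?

-5

t = -3 differs from t = 1 by -1 full period(s), and the series is 4-periodic.
ψ is continuous at t = 1 with value -5, so the series converges to -5 there.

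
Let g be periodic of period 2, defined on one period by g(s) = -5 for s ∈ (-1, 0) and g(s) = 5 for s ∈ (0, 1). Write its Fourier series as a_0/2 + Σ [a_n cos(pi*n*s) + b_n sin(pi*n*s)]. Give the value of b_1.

b_1 = ∫_{-1}^{1} g(s) sin(pi*s) ds.
g is odd and sin(pi*s) is odd, so the integrand is even and b_1 = 2 ∫_0^{1} g(s) sin(pi*s) ds.
Directly, an antiderivative of (5) sin(pi*s) is -5*cos(pi*s)/pi; evaluating from 0 to 1: ∫_{0}^{1} (5) sin(pi*s) ds = (5/pi) - (-5/pi) = 10/pi.
Hence b_1 = 2·(10/pi) = 20/pi.

20/pi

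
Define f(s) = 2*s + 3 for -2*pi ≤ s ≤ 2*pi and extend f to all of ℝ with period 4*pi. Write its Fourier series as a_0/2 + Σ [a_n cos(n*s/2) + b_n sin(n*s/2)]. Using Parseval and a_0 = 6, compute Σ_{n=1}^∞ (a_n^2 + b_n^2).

Parseval: a_0^2/2 + Σ_{n≥1} (a_n^2+b_n^2) = (1/(2*pi)) ∫_{-2*pi}^{2*pi} f(s)^2 ds = 18 + 32*pi**2/3.
Subtract a_0^2/2 = 18: Σ (a_n^2+b_n^2) = 32*pi**2/3.

32*pi**2/3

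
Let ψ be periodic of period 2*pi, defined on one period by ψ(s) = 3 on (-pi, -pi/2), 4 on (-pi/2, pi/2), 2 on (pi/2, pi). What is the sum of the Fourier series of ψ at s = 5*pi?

5/2

s = 5*pi differs from s = pi by 2 full period(s), and the series is 2*pi-periodic.
At s = pi the one-sided limits are ψ(pi^-) = 2 and ψ(pi^+) = 3.
By Dirichlet's theorem the series converges to their average, [(2) + (3)]/2 = 5/2.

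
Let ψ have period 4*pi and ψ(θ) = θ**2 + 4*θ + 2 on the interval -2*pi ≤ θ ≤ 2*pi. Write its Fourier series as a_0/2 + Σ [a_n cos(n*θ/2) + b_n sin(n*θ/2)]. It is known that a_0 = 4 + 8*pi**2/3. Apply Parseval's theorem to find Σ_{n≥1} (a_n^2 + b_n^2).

Parseval: a_0^2/2 + Σ_{n≥1} (a_n^2+b_n^2) = (1/(2*pi)) ∫_{-2*pi}^{2*pi} ψ(θ)^2 dθ = 8 + 160*pi**2/3 + 32*pi**4/5.
Subtract a_0^2/2 = 8*(3 + 2*pi**2)**2/9: Σ (a_n^2+b_n^2) = 128*pi**2*(pi**2 + 15)/45.

128*pi**2*(pi**2 + 15)/45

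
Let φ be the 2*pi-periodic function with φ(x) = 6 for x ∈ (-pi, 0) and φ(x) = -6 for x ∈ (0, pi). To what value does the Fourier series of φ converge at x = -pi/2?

φ is continuous at x = -pi/2 with value 6, so the series converges to 6 there.

6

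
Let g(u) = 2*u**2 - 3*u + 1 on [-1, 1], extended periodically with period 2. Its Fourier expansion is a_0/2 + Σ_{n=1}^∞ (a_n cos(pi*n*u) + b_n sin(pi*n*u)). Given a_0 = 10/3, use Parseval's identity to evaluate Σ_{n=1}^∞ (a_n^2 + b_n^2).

Parseval: a_0^2/2 + Σ_{n≥1} (a_n^2+b_n^2) = ∫_{-1}^{1} g(u)^2 du = 184/15.
Subtract a_0^2/2 = 50/9: Σ (a_n^2+b_n^2) = 302/45.

302/45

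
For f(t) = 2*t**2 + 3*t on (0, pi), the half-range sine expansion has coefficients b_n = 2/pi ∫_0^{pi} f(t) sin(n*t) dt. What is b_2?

b_2 = 2/pi ∫_0^{pi} (2*t**2 + 3*t) sin(2*t) dt.
Integrating by parts twice (tabular method), an antiderivative of (2*t**2 + 3*t) sin(2*t) is -t**2*cos(2*t) + t*sin(2*t) - 3*t*cos(2*t)/2 + 3*sin(2*t)/4 + cos(2*t)/2; evaluating from 0 to pi: ∫_{0}^{pi} (2*t**2 + 3*t) sin(2*t) dt = (-pi**2 - 3*pi/2 + 1/2) - (1/2) = -pi*(3 + 2*pi)/2.
Hence b_2 = (2/pi)·(-pi*(3 + 2*pi)/2) = -2*pi - 3.

-2*pi - 3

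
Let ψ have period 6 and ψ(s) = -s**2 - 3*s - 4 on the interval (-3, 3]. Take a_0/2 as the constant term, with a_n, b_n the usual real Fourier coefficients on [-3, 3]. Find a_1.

36/pi**2

a_1 = 1/3 ∫_{-3}^{3} ψ(s) cos(pi*s/3) ds.
Integrating by parts twice (tabular method), an antiderivative of (-s**2 - 3*s - 4) cos(pi*s/3) is -3*s**2*sin(pi*s/3)/pi - 9*s*sin(pi*s/3)/pi - 18*s*cos(pi*s/3)/pi**2 - 12*sin(pi*s/3)/pi + 54*sin(pi*s/3)/pi**3 - 27*cos(pi*s/3)/pi**2; evaluating from -3 to 3: ∫_{-3}^{3} (-s**2 - 3*s - 4) cos(pi*s/3) ds = (81/pi**2) - (-27/pi**2) = 108/pi**2.
Hence a_1 = (1/3)·(108/pi**2) = 36/pi**2.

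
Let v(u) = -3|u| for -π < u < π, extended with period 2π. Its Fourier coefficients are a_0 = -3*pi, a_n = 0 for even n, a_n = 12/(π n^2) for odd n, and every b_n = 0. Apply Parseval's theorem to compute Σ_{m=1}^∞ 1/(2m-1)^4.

Parseval: a_0^2/2 + Σ a_n^2 = (1/π) ∫_{-π}^{π} v(u)^2 du = 6*pi**2.
Subtract a_0^2/2 = 9*pi**2/2: Σ a_n^2 = 3*pi**2/2.
Only odd n contribute, with a_n^2 = 144/(π^2 n^4), so Σ_{m≥1} 1/(2m-1)^4 = π^2·(3*pi**2/2)/144 = pi**4/96.

pi**4/96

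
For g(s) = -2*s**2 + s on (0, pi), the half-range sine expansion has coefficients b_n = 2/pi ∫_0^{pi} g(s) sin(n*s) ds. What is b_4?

b_4 = 2/pi ∫_0^{pi} (-2*s**2 + s) sin(4*s) ds.
Integrating by parts twice (tabular method), an antiderivative of (-2*s**2 + s) sin(4*s) is s**2*cos(4*s)/2 - s*sin(4*s)/4 - s*cos(4*s)/4 + sin(4*s)/16 - cos(4*s)/16; evaluating from 0 to pi: ∫_{0}^{pi} (-2*s**2 + s) sin(4*s) ds = (-pi/4 - 1/16 + pi**2/2) - (-1/16) = pi*(-1 + 2*pi)/4.
Hence b_4 = (2/pi)·(pi*(-1 + 2*pi)/4) = -1/2 + pi.

-1/2 + pi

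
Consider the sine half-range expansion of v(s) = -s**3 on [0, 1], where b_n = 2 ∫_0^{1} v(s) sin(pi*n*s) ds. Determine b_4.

b_4 = 2 ∫_0^{1} (-s**3) sin(4*pi*s) ds.
Integrating by parts three times (tabular method), an antiderivative of (-s**3) sin(4*pi*s) is s**3*cos(4*pi*s)/(4*pi) - 3*s**2*sin(4*pi*s)/(16*pi**2) - 3*s*cos(4*pi*s)/(32*pi**3) + 3*sin(4*pi*s)/(128*pi**4); evaluating from 0 to 1: ∫_{0}^{1} (-s**3) sin(4*pi*s) ds = ((-3 + 8*pi**2)/(32*pi**3)) - (0) = (-3 + 8*pi**2)/(32*pi**3).
Hence b_4 = 2·((-3 + 8*pi**2)/(32*pi**3)) = (-3 + 8*pi**2)/(16*pi**3).

(-3 + 8*pi**2)/(16*pi**3)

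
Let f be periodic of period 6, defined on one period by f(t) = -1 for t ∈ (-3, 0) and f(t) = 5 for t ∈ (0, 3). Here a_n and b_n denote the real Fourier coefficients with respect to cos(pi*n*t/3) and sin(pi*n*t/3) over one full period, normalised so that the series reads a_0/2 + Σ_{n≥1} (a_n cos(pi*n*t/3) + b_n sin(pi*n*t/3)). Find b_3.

4/pi

b_3 = 1/3 ∫_{-3}^{3} f(t) sin(pi*t) dt.
Split the integral at the breakpoints.
Directly, an antiderivative of (-1) sin(pi*t) is cos(pi*t)/pi; evaluating from -3 to 0: ∫_{-3}^{0} (-1) sin(pi*t) dt = (1/pi) - (-1/pi) = 2/pi.
Directly, an antiderivative of (5) sin(pi*t) is -5*cos(pi*t)/pi; evaluating from 0 to 3: ∫_{0}^{3} (5) sin(pi*t) dt = (5/pi) - (-5/pi) = 10/pi.
Summing the pieces and multiplying by (1/3) gives b_3 = 4/pi.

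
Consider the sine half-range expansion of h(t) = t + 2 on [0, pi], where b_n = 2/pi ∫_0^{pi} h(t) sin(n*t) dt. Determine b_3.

b_3 = 2/pi ∫_0^{pi} (t + 2) sin(3*t) dt.
Integrating by parts (boundary term plus one more integral), an antiderivative of (t + 2) sin(3*t) is -t*cos(3*t)/3 + sin(3*t)/9 - 2*cos(3*t)/3; evaluating from 0 to pi: ∫_{0}^{pi} (t + 2) sin(3*t) dt = (2/3 + pi/3) - (-2/3) = pi/3 + 4/3.
Hence b_3 = (2/pi)·(pi/3 + 4/3) = 2*(pi + 4)/(3*pi).

2*(pi + 4)/(3*pi)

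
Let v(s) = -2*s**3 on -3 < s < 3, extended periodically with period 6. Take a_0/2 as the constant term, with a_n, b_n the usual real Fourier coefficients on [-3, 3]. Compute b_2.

-81/pi**3 + 54/pi

b_2 = 1/3 ∫_{-3}^{3} v(s) sin(2*pi*s/3) ds.
v is odd and sin(2*pi*s/3) is odd, so the integrand is even and b_2 = 2/3 ∫_0^{3} v(s) sin(2*pi*s/3) ds.
Integrating by parts three times (tabular method), an antiderivative of (-2*s**3) sin(2*pi*s/3) is 3*s**3*cos(2*pi*s/3)/pi - 27*s**2*sin(2*pi*s/3)/(2*pi**2) - 81*s*cos(2*pi*s/3)/(2*pi**3) + 243*sin(2*pi*s/3)/(4*pi**4); evaluating from 0 to 3: ∫_{0}^{3} (-2*s**3) sin(2*pi*s/3) ds = (-243/(2*pi**3) + 81/pi) - (0) = -243/(2*pi**3) + 81/pi.
Hence b_2 = (2/3)·(-243/(2*pi**3) + 81/pi) = -81/pi**3 + 54/pi.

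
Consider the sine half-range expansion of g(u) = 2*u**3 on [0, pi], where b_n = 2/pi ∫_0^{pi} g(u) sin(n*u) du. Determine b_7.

-24/343 + 4*pi**2/7

b_7 = 2/pi ∫_0^{pi} (2*u**3) sin(7*u) du.
Integrating by parts three times (tabular method), an antiderivative of (2*u**3) sin(7*u) is -2*u**3*cos(7*u)/7 + 6*u**2*sin(7*u)/49 + 12*u*cos(7*u)/343 - 12*sin(7*u)/2401; evaluating from 0 to pi: ∫_{0}^{pi} (2*u**3) sin(7*u) du = (2*pi*(-6 + 49*pi**2)/343) - (0) = 2*pi*(-6 + 49*pi**2)/343.
Hence b_7 = (2/pi)·(2*pi*(-6 + 49*pi**2)/343) = -24/343 + 4*pi**2/7.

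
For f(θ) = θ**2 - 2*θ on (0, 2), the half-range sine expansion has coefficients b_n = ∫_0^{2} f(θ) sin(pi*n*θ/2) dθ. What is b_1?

-32/pi**3

b_1 = ∫_0^{2} (θ**2 - 2*θ) sin(pi*θ/2) dθ.
Integrating by parts twice (tabular method), an antiderivative of (θ**2 - 2*θ) sin(pi*θ/2) is -2*θ**2*cos(pi*θ/2)/pi + 8*θ*sin(pi*θ/2)/pi**2 + 4*θ*cos(pi*θ/2)/pi - 8*sin(pi*θ/2)/pi**2 + 16*cos(pi*θ/2)/pi**3; evaluating from 0 to 2: ∫_{0}^{2} (θ**2 - 2*θ) sin(pi*θ/2) dθ = (-16/pi**3) - (16/pi**3) = -32/pi**3.
Hence b_1 = -32/pi**3.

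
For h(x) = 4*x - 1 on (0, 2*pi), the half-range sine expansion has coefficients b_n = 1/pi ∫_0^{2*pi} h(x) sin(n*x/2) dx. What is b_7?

4*(-1 + 4*pi)/(7*pi)

b_7 = 1/pi ∫_0^{2*pi} (4*x - 1) sin(7*x/2) dx.
Integrating by parts (boundary term plus one more integral), an antiderivative of (4*x - 1) sin(7*x/2) is -8*x*cos(7*x/2)/7 + 16*sin(7*x/2)/49 + 2*cos(7*x/2)/7; evaluating from 0 to 2*pi: ∫_{0}^{2*pi} (4*x - 1) sin(7*x/2) dx = (-2/7 + 16*pi/7) - (2/7) = -4/7 + 16*pi/7.
Hence b_7 = (1/pi)·(-4/7 + 16*pi/7) = 4*(-1 + 4*pi)/(7*pi).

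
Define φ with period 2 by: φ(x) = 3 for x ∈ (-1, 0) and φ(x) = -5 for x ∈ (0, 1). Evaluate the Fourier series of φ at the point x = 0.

-1

At x = 0 the one-sided limits are φ(0^-) = 3 and φ(0^+) = -5.
By Dirichlet's theorem the series converges to their average, [(3) + (-5)]/2 = -1.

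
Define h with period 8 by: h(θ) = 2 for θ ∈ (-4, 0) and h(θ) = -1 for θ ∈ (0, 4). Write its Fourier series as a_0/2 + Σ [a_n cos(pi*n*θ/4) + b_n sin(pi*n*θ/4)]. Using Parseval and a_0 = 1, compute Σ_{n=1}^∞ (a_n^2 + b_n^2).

9/2

Parseval: a_0^2/2 + Σ_{n≥1} (a_n^2+b_n^2) = 1/4 ∫_{-4}^{4} h(θ)^2 dθ = 5.
Subtract a_0^2/2 = 1/2: Σ (a_n^2+b_n^2) = 9/2.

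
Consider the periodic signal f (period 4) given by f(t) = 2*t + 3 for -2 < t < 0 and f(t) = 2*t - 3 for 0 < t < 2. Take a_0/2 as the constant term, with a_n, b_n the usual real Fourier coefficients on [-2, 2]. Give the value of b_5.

b_5 = 1/2 ∫_{-2}^{2} f(t) sin(5*pi*t/2) dt.
f is odd and sin(5*pi*t/2) is odd, so the integrand is even and b_5 = ∫_0^{2} f(t) sin(5*pi*t/2) dt.
Integrating by parts (boundary term plus one more integral), an antiderivative of (2*t - 3) sin(5*pi*t/2) is -4*t*cos(5*pi*t/2)/(5*pi) + 8*sin(5*pi*t/2)/(25*pi**2) + 6*cos(5*pi*t/2)/(5*pi); evaluating from 0 to 2: ∫_{0}^{2} (2*t - 3) sin(5*pi*t/2) dt = (2/(5*pi)) - (6/(5*pi)) = -4/(5*pi).
Hence b_5 = -4/(5*pi).

-4/(5*pi)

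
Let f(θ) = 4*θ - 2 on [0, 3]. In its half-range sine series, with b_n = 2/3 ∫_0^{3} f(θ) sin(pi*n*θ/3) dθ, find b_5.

b_5 = 2/3 ∫_0^{3} (4*θ - 2) sin(5*pi*θ/3) dθ.
Integrating by parts (boundary term plus one more integral), an antiderivative of (4*θ - 2) sin(5*pi*θ/3) is -12*θ*cos(5*pi*θ/3)/(5*pi) + 36*sin(5*pi*θ/3)/(25*pi**2) + 6*cos(5*pi*θ/3)/(5*pi); evaluating from 0 to 3: ∫_{0}^{3} (4*θ - 2) sin(5*pi*θ/3) dθ = (6/pi) - (6/(5*pi)) = 24/(5*pi).
Hence b_5 = (2/3)·(24/(5*pi)) = 16/(5*pi).

16/(5*pi)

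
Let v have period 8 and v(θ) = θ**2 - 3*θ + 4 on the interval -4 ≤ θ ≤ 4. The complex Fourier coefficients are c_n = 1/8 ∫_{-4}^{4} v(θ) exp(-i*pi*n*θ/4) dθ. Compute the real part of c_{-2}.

8/pi**2

Since v is real-valued, Re(c_{-2}) = 1/8 ∫_{-4}^{4} v(θ) cos(-pi*θ/2) dθ = a_{2}/2.
Integrating by parts twice (tabular method), an antiderivative of (θ**2 - 3*θ + 4) cos(-pi*θ/2) is 2*θ**2*sin(pi*θ/2)/pi - 6*θ*sin(pi*θ/2)/pi + 8*θ*cos(pi*θ/2)/pi**2 - 16*sin(pi*θ/2)/pi**3 + 8*sin(pi*θ/2)/pi - 12*cos(pi*θ/2)/pi**2; evaluating from -4 to 4: ∫_{-4}^{4} (θ**2 - 3*θ + 4) cos(-pi*θ/2) dθ = (20/pi**2) - (-44/pi**2) = 64/pi**2.
Hence Re(c_{-2}) = (1/8)·(64/pi**2) = 8/pi**2.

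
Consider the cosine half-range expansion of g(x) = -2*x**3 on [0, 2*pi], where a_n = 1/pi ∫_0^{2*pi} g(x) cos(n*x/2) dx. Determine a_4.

-6*pi

a_4 = 1/pi ∫_0^{2*pi} (-2*x**3) cos(2*x) dx.
Integrating by parts three times (tabular method), an antiderivative of (-2*x**3) cos(2*x) is -x**3*sin(2*x) - 3*x**2*cos(2*x)/2 + 3*x*sin(2*x)/2 + 3*cos(2*x)/4; evaluating from 0 to 2*pi: ∫_{0}^{2*pi} (-2*x**3) cos(2*x) dx = (3/4 - 6*pi**2) - (3/4) = -6*pi**2.
Hence a_4 = (1/pi)·(-6*pi**2) = -6*pi.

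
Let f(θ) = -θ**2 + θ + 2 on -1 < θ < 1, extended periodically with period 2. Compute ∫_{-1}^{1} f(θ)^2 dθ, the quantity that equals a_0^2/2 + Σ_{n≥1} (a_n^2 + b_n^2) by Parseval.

32/5

∫_{-1}^{1} f(θ)^2 dθ = 32/5.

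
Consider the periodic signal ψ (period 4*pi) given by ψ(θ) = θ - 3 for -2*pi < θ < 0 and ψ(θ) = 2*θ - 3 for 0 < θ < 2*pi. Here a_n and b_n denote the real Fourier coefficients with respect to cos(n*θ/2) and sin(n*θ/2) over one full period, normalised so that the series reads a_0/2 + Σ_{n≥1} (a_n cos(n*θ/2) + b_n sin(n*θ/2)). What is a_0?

-6 + pi

a_0 = (1/(2*pi)) ∫_{-2*pi}^{2*pi} ψ(θ) dθ = (1/(2*pi)) · (2*pi*(-6 + pi)) = -6 + pi.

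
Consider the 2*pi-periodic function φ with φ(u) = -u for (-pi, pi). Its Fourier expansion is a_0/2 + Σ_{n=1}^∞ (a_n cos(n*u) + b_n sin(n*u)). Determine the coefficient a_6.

a_6 = 1/pi ∫_{-pi}^{pi} φ(u) cos(6*u) du.
φ is odd and cos(6*u) is even, so the integrand is odd over a symmetric interval and the integral vanishes.

0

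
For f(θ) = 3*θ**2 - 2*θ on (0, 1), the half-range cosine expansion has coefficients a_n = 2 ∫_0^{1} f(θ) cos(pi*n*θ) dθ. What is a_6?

a_6 = 2 ∫_0^{1} (3*θ**2 - 2*θ) cos(6*pi*θ) dθ.
Integrating by parts twice (tabular method), an antiderivative of (3*θ**2 - 2*θ) cos(6*pi*θ) is θ**2*sin(6*pi*θ)/(2*pi) - θ*sin(6*pi*θ)/(3*pi) + θ*cos(6*pi*θ)/(6*pi**2) - sin(6*pi*θ)/(36*pi**3) - cos(6*pi*θ)/(18*pi**2); evaluating from 0 to 1: ∫_{0}^{1} (3*θ**2 - 2*θ) cos(6*pi*θ) dθ = (1/(9*pi**2)) - (-1/(18*pi**2)) = 1/(6*pi**2).
Hence a_6 = 2·(1/(6*pi**2)) = 1/(3*pi**2).

1/(3*pi**2)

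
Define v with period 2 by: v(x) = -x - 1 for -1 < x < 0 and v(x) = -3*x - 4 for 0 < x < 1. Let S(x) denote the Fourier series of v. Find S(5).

-7/2

x = 5 differs from x = 1 by 2 full period(s), and the series is 2-periodic.
At x = 1 the one-sided limits are v(1^-) = -7 and v(1^+) = 0.
By Dirichlet's theorem the series converges to their average, [(-7) + (0)]/2 = -7/2.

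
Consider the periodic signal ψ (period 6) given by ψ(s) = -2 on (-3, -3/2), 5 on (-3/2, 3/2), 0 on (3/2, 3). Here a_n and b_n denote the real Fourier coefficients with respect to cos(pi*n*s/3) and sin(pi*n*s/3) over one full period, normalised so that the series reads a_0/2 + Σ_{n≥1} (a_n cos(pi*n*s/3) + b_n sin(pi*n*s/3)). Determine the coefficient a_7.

-12/(7*pi)

a_7 = 1/3 ∫_{-3}^{3} ψ(s) cos(7*pi*s/3) ds.
Split the integral at the breakpoints.
Directly, an antiderivative of (-2) cos(7*pi*s/3) is -6*sin(7*pi*s/3)/(7*pi); evaluating from -3 to -3/2: ∫_{-3}^{-3/2} (-2) cos(7*pi*s/3) ds = (-6/(7*pi)) - (0) = -6/(7*pi).
Directly, an antiderivative of (5) cos(7*pi*s/3) is 15*sin(7*pi*s/3)/(7*pi); evaluating from -3/2 to 3/2: ∫_{-3/2}^{3/2} (5) cos(7*pi*s/3) ds = (-15/(7*pi)) - (15/(7*pi)) = -30/(7*pi).
∫_{3/2}^{3} (0) cos(7*pi*s/3) ds = 0.
Summing the pieces and multiplying by (1/3) gives a_7 = -12/(7*pi).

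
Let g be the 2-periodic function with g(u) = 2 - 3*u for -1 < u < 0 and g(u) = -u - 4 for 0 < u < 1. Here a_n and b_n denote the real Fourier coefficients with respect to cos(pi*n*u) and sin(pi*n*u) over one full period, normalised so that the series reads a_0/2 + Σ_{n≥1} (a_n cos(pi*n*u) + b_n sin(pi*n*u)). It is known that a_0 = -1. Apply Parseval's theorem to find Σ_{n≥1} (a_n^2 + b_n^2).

197/6

Parseval: a_0^2/2 + Σ_{n≥1} (a_n^2+b_n^2) = ∫_{-1}^{1} g(u)^2 du = 100/3.
Subtract a_0^2/2 = 1/2: Σ (a_n^2+b_n^2) = 197/6.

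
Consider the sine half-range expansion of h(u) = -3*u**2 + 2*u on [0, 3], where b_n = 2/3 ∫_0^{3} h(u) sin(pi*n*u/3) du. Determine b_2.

b_2 = 2/3 ∫_0^{3} (-3*u**2 + 2*u) sin(2*pi*u/3) du.
Integrating by parts twice (tabular method), an antiderivative of (-3*u**2 + 2*u) sin(2*pi*u/3) is 9*u**2*cos(2*pi*u/3)/(2*pi) - 27*u*sin(2*pi*u/3)/(2*pi**2) - 3*u*cos(2*pi*u/3)/pi + 9*sin(2*pi*u/3)/(2*pi**2) - 81*cos(2*pi*u/3)/(4*pi**3); evaluating from 0 to 3: ∫_{0}^{3} (-3*u**2 + 2*u) sin(2*pi*u/3) du = (9*(-9 + 14*pi**2)/(4*pi**3)) - (-81/(4*pi**3)) = 63/(2*pi).
Hence b_2 = (2/3)·(63/(2*pi)) = 21/pi.

21/pi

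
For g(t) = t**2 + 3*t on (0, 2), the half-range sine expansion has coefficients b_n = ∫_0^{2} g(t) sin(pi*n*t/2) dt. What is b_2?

-10/pi

b_2 = ∫_0^{2} (t**2 + 3*t) sin(pi*t) dt.
Integrating by parts twice (tabular method), an antiderivative of (t**2 + 3*t) sin(pi*t) is -t**2*cos(pi*t)/pi + 2*t*sin(pi*t)/pi**2 - 3*t*cos(pi*t)/pi + 3*sin(pi*t)/pi**2 + 2*cos(pi*t)/pi**3; evaluating from 0 to 2: ∫_{0}^{2} (t**2 + 3*t) sin(pi*t) dt = (-10/pi + 2/pi**3) - (2/pi**3) = -10/pi.
Hence b_2 = -10/pi.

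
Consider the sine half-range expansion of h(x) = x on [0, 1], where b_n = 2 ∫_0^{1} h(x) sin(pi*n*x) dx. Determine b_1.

b_1 = 2 ∫_0^{1} (x) sin(pi*x) dx.
Integrating by parts (boundary term plus one more integral), an antiderivative of (x) sin(pi*x) is -x*cos(pi*x)/pi + sin(pi*x)/pi**2; evaluating from 0 to 1: ∫_{0}^{1} (x) sin(pi*x) dx = (1/pi) - (0) = 1/pi.
Hence b_1 = 2·(1/pi) = 2/pi.

2/pi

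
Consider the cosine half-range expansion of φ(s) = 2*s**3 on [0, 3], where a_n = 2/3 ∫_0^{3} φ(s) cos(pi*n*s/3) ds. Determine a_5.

324*(4 - 25*pi**2)/(625*pi**4)

a_5 = 2/3 ∫_0^{3} (2*s**3) cos(5*pi*s/3) ds.
Integrating by parts three times (tabular method), an antiderivative of (2*s**3) cos(5*pi*s/3) is 6*s**3*sin(5*pi*s/3)/(5*pi) + 54*s**2*cos(5*pi*s/3)/(25*pi**2) - 324*s*sin(5*pi*s/3)/(125*pi**3) - 972*cos(5*pi*s/3)/(625*pi**4); evaluating from 0 to 3: ∫_{0}^{3} (2*s**3) cos(5*pi*s/3) ds = (486*(2 - 25*pi**2)/(625*pi**4)) - (-972/(625*pi**4)) = 486*(4 - 25*pi**2)/(625*pi**4).
Hence a_5 = (2/3)·(486*(4 - 25*pi**2)/(625*pi**4)) = 324*(4 - 25*pi**2)/(625*pi**4).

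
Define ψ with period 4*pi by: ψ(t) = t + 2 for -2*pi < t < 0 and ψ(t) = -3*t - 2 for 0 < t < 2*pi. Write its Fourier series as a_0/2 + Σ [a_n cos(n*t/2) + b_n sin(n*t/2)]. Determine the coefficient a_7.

a_7 = (1/(2*pi)) ∫_{-2*pi}^{2*pi} ψ(t) cos(7*t/2) dt.
Split the integral at the breakpoints.
Integrating by parts (boundary term plus one more integral), an antiderivative of (t + 2) cos(7*t/2) is 2*t*sin(7*t/2)/7 + 4*sin(7*t/2)/7 + 4*cos(7*t/2)/49; evaluating from -2*pi to 0: ∫_{-2*pi}^{0} (t + 2) cos(7*t/2) dt = (4/49) - (-4/49) = 8/49.
Integrating by parts (boundary term plus one more integral), an antiderivative of (-3*t - 2) cos(7*t/2) is -6*t*sin(7*t/2)/7 - 4*sin(7*t/2)/7 - 12*cos(7*t/2)/49; evaluating from 0 to 2*pi: ∫_{0}^{2*pi} (-3*t - 2) cos(7*t/2) dt = (12/49) - (-12/49) = 24/49.
Summing the pieces and multiplying by (1/(2*pi)) gives a_7 = 16/(49*pi).

16/(49*pi)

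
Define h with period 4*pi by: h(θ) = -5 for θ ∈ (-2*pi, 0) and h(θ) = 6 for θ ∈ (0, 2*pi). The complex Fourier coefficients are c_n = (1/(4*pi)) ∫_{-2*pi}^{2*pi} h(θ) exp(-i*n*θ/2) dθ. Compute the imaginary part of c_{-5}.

Since h is real-valued, Im(c_{-5}) = -(1/(4*pi)) ∫_{-2*pi}^{2*pi} h(θ) sin(-5*θ/2) dθ = b_{5}/2.
Split the integral at the breakpoints.
Directly, an antiderivative of (-5) sin(-5*θ/2) is -2*cos(5*θ/2); evaluating from -2*pi to 0: ∫_{-2*pi}^{0} (-5) sin(-5*θ/2) dθ = (-2) - (2) = -4.
Directly, an antiderivative of (6) sin(-5*θ/2) is 12*cos(5*θ/2)/5; evaluating from 0 to 2*pi: ∫_{0}^{2*pi} (6) sin(-5*θ/2) dθ = (-12/5) - (12/5) = -24/5.
So ∫_{-2*pi}^{2*pi} h(θ) sin(-5*θ/2) dθ = -44/5.
Hence Im(c_{-5}) = (-1/(4*pi))·(-44/5) = 11/(5*pi).

11/(5*pi)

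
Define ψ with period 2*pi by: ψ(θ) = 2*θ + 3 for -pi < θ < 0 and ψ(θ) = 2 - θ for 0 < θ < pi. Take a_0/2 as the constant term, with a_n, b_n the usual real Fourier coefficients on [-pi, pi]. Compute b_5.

(-2 + pi)/(5*pi)

b_5 = 1/pi ∫_{-pi}^{pi} ψ(θ) sin(5*θ) dθ.
Split the integral at the breakpoints.
Integrating by parts (boundary term plus one more integral), an antiderivative of (2*θ + 3) sin(5*θ) is -2*θ*cos(5*θ)/5 + 2*sin(5*θ)/25 - 3*cos(5*θ)/5; evaluating from -pi to 0: ∫_{-pi}^{0} (2*θ + 3) sin(5*θ) dθ = (-3/5) - (3/5 - 2*pi/5) = -6/5 + 2*pi/5.
Integrating by parts (boundary term plus one more integral), an antiderivative of (2 - θ) sin(5*θ) is θ*cos(5*θ)/5 - sin(5*θ)/25 - 2*cos(5*θ)/5; evaluating from 0 to pi: ∫_{0}^{pi} (2 - θ) sin(5*θ) dθ = (2/5 - pi/5) - (-2/5) = 4/5 - pi/5.
Summing the pieces and multiplying by (1/pi) gives b_5 = (-2 + pi)/(5*pi).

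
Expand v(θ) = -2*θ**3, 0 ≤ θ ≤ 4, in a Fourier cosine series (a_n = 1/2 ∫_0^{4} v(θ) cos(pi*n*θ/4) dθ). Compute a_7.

a_7 = 1/2 ∫_0^{4} (-2*θ**3) cos(7*pi*θ/4) dθ.
Integrating by parts three times (tabular method), an antiderivative of (-2*θ**3) cos(7*pi*θ/4) is -8*θ**3*sin(7*pi*θ/4)/(7*pi) - 96*θ**2*cos(7*pi*θ/4)/(49*pi**2) + 768*θ*sin(7*pi*θ/4)/(343*pi**3) + 3072*cos(7*pi*θ/4)/(2401*pi**4); evaluating from 0 to 4: ∫_{0}^{4} (-2*θ**3) cos(7*pi*θ/4) dθ = (1536*(-2 + 49*pi**2)/(2401*pi**4)) - (3072/(2401*pi**4)) = 1536*(-4 + 49*pi**2)/(2401*pi**4).
Hence a_7 = (1/2)·(1536*(-4 + 49*pi**2)/(2401*pi**4)) = 768*(-4 + 49*pi**2)/(2401*pi**4).

768*(-4 + 49*pi**2)/(2401*pi**4)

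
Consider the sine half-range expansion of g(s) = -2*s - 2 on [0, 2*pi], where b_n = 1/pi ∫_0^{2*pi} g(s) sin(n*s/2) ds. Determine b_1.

b_1 = 1/pi ∫_0^{2*pi} (-2*s - 2) sin(s/2) ds.
Integrating by parts (boundary term plus one more integral), an antiderivative of (-2*s - 2) sin(s/2) is 4*s*cos(s/2) - 8*sin(s/2) + 4*cos(s/2); evaluating from 0 to 2*pi: ∫_{0}^{2*pi} (-2*s - 2) sin(s/2) ds = (-8*pi - 4) - (4) = -8*pi - 8.
Hence b_1 = (1/pi)·(-8*pi - 8) = -8 - 8/pi.

-8 - 8/pi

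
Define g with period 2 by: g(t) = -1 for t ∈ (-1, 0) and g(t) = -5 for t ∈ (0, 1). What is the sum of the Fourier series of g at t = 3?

-3

t = 3 differs from t = 1 by 1 full period(s), and the series is 2-periodic.
At t = 1 the one-sided limits are g(1^-) = -5 and g(1^+) = -1.
By Dirichlet's theorem the series converges to their average, [(-5) + (-1)]/2 = -3.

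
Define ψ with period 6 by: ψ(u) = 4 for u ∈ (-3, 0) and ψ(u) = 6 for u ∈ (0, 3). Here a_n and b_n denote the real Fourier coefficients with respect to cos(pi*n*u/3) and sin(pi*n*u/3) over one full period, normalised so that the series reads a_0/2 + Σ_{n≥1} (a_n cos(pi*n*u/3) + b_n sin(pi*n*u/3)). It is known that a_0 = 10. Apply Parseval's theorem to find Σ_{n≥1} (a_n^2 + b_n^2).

2

Parseval: a_0^2/2 + Σ_{n≥1} (a_n^2+b_n^2) = 1/3 ∫_{-3}^{3} ψ(u)^2 du = 52.
Subtract a_0^2/2 = 50: Σ (a_n^2+b_n^2) = 2.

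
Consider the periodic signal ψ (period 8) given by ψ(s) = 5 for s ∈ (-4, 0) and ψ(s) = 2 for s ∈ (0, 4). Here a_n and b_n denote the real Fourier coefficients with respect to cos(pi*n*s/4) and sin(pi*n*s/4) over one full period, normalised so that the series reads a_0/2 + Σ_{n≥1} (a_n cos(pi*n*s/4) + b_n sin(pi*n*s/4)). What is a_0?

7

a_0 = 1/4 ∫_{-4}^{4} ψ(s) ds = 1/4 · (28) = 7.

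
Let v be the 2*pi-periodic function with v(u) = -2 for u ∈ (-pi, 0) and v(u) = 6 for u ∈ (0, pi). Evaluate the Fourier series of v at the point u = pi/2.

6

v is continuous at u = pi/2 with value 6, so the series converges to 6 there.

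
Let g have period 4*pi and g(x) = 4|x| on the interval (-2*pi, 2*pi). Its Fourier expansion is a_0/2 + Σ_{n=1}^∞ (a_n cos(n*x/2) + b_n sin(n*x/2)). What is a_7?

a_7 = (1/(2*pi)) ∫_{-2*pi}^{2*pi} g(x) cos(7*x/2) dx.
g is even and cos(7*x/2) is even, so the integrand is even and a_7 = 1/pi ∫_0^{2*pi} g(x) cos(7*x/2) dx.
Integrating by parts (boundary term plus one more integral), an antiderivative of (4*x) cos(7*x/2) is 8*x*sin(7*x/2)/7 + 16*cos(7*x/2)/49; evaluating from 0 to 2*pi: ∫_{0}^{2*pi} (4*x) cos(7*x/2) dx = (-16/49) - (16/49) = -32/49.
Hence a_7 = (1/pi)·(-32/49) = -32/(49*pi).

-32/(49*pi)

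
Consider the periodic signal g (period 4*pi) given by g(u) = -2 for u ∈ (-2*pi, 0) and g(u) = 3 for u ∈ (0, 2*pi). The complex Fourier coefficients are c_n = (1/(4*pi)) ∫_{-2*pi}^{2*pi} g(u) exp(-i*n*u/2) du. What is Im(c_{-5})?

1/pi

Since g is real-valued, Im(c_{-5}) = -(1/(4*pi)) ∫_{-2*pi}^{2*pi} g(u) sin(-5*u/2) du = b_{5}/2.
Split the integral at the breakpoints.
Directly, an antiderivative of (-2) sin(-5*u/2) is -4*cos(5*u/2)/5; evaluating from -2*pi to 0: ∫_{-2*pi}^{0} (-2) sin(-5*u/2) du = (-4/5) - (4/5) = -8/5.
Directly, an antiderivative of (3) sin(-5*u/2) is 6*cos(5*u/2)/5; evaluating from 0 to 2*pi: ∫_{0}^{2*pi} (3) sin(-5*u/2) du = (-6/5) - (6/5) = -12/5.
So ∫_{-2*pi}^{2*pi} g(u) sin(-5*u/2) du = -4.
Hence Im(c_{-5}) = (-1/(4*pi))·(-4) = 1/pi.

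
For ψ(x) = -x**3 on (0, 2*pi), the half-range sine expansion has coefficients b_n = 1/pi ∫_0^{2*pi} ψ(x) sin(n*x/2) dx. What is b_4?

-3/2 + 4*pi**2

b_4 = 1/pi ∫_0^{2*pi} (-x**3) sin(2*x) dx.
Integrating by parts three times (tabular method), an antiderivative of (-x**3) sin(2*x) is x**3*cos(2*x)/2 - 3*x**2*sin(2*x)/4 - 3*x*cos(2*x)/4 + 3*sin(2*x)/8; evaluating from 0 to 2*pi: ∫_{0}^{2*pi} (-x**3) sin(2*x) dx = (pi*(-3 + 8*pi**2)/2) - (0) = pi*(-3 + 8*pi**2)/2.
Hence b_4 = (1/pi)·(pi*(-3 + 8*pi**2)/2) = -3/2 + 4*pi**2.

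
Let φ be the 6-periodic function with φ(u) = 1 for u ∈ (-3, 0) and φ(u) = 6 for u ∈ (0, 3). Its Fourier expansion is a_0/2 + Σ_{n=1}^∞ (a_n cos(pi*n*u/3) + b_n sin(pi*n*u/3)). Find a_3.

0

a_3 = 1/3 ∫_{-3}^{3} φ(u) cos(pi*u) du.
Split the integral at the breakpoints.
Directly, an antiderivative of (1) cos(pi*u) is sin(pi*u)/pi; evaluating from -3 to 0: ∫_{-3}^{0} (1) cos(pi*u) du = (0) - (0) = 0.
Directly, an antiderivative of (6) cos(pi*u) is 6*sin(pi*u)/pi; evaluating from 0 to 3: ∫_{0}^{3} (6) cos(pi*u) du = (0) - (0) = 0.
Summing the pieces and multiplying by (1/3) gives a_3 = 0.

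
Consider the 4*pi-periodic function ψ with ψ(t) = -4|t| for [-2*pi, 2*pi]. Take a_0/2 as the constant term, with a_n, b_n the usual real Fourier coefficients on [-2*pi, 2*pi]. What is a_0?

a_0 = (1/(2*pi)) ∫_{-2*pi}^{2*pi} ψ(t) dt = (1/(2*pi)) · (-16*pi**2) = -8*pi.

-8*pi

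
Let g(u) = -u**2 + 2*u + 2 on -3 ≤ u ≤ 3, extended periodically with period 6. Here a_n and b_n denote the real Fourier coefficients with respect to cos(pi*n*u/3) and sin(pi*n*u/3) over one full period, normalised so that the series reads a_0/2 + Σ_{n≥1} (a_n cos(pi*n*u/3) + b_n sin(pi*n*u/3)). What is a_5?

36/(25*pi**2)

a_5 = 1/3 ∫_{-3}^{3} g(u) cos(5*pi*u/3) du.
Integrating by parts twice (tabular method), an antiderivative of (-u**2 + 2*u + 2) cos(5*pi*u/3) is -3*u**2*sin(5*pi*u/3)/(5*pi) + 6*u*sin(5*pi*u/3)/(5*pi) - 18*u*cos(5*pi*u/3)/(25*pi**2) + 54*sin(5*pi*u/3)/(125*pi**3) + 6*sin(5*pi*u/3)/(5*pi) + 18*cos(5*pi*u/3)/(25*pi**2); evaluating from -3 to 3: ∫_{-3}^{3} (-u**2 + 2*u + 2) cos(5*pi*u/3) du = (36/(25*pi**2)) - (-72/(25*pi**2)) = 108/(25*pi**2).
Hence a_5 = (1/3)·(108/(25*pi**2)) = 36/(25*pi**2).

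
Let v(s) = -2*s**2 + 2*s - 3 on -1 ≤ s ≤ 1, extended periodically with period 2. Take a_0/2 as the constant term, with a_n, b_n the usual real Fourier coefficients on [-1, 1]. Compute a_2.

a_2 = ∫_{-1}^{1} v(s) cos(2*pi*s) ds.
Integrating by parts twice (tabular method), an antiderivative of (-2*s**2 + 2*s - 3) cos(2*pi*s) is -s**2*sin(2*pi*s)/pi + s*sin(2*pi*s)/pi - s*cos(2*pi*s)/pi**2 - 3*sin(2*pi*s)/(2*pi) + sin(2*pi*s)/(2*pi**3) + cos(2*pi*s)/(2*pi**2); evaluating from -1 to 1: ∫_{-1}^{1} (-2*s**2 + 2*s - 3) cos(2*pi*s) ds = (-1/(2*pi**2)) - (3/(2*pi**2)) = -2/pi**2.
Hence a_2 = -2/pi**2.

-2/pi**2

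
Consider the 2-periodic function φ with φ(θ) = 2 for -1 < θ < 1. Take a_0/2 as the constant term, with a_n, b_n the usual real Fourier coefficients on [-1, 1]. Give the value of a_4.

0

a_4 = ∫_{-1}^{1} φ(θ) cos(4*pi*θ) dθ.
φ is even and cos(4*pi*θ) is even, so the integrand is even and a_4 = 2 ∫_0^{1} φ(θ) cos(4*pi*θ) dθ.
Directly, an antiderivative of (2) cos(4*pi*θ) is sin(4*pi*θ)/(2*pi); evaluating from 0 to 1: ∫_{0}^{1} (2) cos(4*pi*θ) dθ = (0) - (0) = 0.
Hence a_4 = 2·(0) = 0.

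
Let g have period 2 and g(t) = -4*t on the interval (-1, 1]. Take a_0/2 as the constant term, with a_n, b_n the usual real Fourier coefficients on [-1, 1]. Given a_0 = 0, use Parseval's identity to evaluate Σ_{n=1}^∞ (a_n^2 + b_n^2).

32/3

Parseval: a_0^2/2 + Σ_{n≥1} (a_n^2+b_n^2) = ∫_{-1}^{1} g(t)^2 dt = 32/3.
Subtract a_0^2/2 = 0: Σ (a_n^2+b_n^2) = 32/3.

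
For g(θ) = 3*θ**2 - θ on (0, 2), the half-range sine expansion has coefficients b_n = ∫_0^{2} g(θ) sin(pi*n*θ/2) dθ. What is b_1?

-96/pi**3 + 20/pi

b_1 = ∫_0^{2} (3*θ**2 - θ) sin(pi*θ/2) dθ.
Integrating by parts twice (tabular method), an antiderivative of (3*θ**2 - θ) sin(pi*θ/2) is -6*θ**2*cos(pi*θ/2)/pi + 24*θ*sin(pi*θ/2)/pi**2 + 2*θ*cos(pi*θ/2)/pi - 4*sin(pi*θ/2)/pi**2 + 48*cos(pi*θ/2)/pi**3; evaluating from 0 to 2: ∫_{0}^{2} (3*θ**2 - θ) sin(pi*θ/2) dθ = (-48/pi**3 + 20/pi) - (48/pi**3) = -96/pi**3 + 20/pi.
Hence b_1 = -96/pi**3 + 20/pi.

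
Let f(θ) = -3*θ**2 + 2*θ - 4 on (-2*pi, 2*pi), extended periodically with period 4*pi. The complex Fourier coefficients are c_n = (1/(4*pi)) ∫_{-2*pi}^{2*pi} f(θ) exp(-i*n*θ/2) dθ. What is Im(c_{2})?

Since f is real-valued, Im(c_{2}) = -(1/(4*pi)) ∫_{-2*pi}^{2*pi} f(θ) sin(θ) dθ = -b_{2}/2.
Integrating by parts twice (tabular method), an antiderivative of (-3*θ**2 + 2*θ - 4) sin(θ) is 3*θ**2*cos(θ) - 6*θ*sin(θ) - 2*θ*cos(θ) + 2*sin(θ) - 2*cos(θ); evaluating from -2*pi to 2*pi: ∫_{-2*pi}^{2*pi} (-3*θ**2 + 2*θ - 4) sin(θ) dθ = (-4*pi - 2 + 12*pi**2) - (-2 + 4*pi + 12*pi**2) = -8*pi.
Hence Im(c_{2}) = (-1/(4*pi))·(-8*pi) = 2.

2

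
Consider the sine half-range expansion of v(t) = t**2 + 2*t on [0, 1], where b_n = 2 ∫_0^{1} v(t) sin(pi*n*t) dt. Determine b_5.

2*(-4 + 75*pi**2)/(125*pi**3)

b_5 = 2 ∫_0^{1} (t**2 + 2*t) sin(5*pi*t) dt.
Integrating by parts twice (tabular method), an antiderivative of (t**2 + 2*t) sin(5*pi*t) is -t**2*cos(5*pi*t)/(5*pi) + 2*t*sin(5*pi*t)/(25*pi**2) - 2*t*cos(5*pi*t)/(5*pi) + 2*sin(5*pi*t)/(25*pi**2) + 2*cos(5*pi*t)/(125*pi**3); evaluating from 0 to 1: ∫_{0}^{1} (t**2 + 2*t) sin(5*pi*t) dt = ((-2 + 75*pi**2)/(125*pi**3)) - (2/(125*pi**3)) = (-4 + 75*pi**2)/(125*pi**3).
Hence b_5 = 2·((-4 + 75*pi**2)/(125*pi**3)) = 2*(-4 + 75*pi**2)/(125*pi**3).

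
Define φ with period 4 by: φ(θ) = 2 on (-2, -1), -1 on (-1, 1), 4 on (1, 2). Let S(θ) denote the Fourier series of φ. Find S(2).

3

At θ = 2 the one-sided limits are φ(2^-) = 4 and φ(2^+) = 2.
By Dirichlet's theorem the series converges to their average, [(4) + (2)]/2 = 3.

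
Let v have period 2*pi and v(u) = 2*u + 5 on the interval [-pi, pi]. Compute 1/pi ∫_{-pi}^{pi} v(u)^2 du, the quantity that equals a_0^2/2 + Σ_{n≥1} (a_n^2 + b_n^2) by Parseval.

8*pi**2/3 + 50

1/pi ∫_{-pi}^{pi} v(u)^2 du = 1/pi · (8*pi**3/3 + 50*pi) = 8*pi**2/3 + 50.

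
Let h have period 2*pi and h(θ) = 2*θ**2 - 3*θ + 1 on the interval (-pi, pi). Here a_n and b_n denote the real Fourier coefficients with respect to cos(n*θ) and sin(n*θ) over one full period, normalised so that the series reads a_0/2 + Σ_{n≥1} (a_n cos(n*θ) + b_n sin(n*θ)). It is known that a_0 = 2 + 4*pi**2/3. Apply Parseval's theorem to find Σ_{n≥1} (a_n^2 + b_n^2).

Parseval: a_0^2/2 + Σ_{n≥1} (a_n^2+b_n^2) = 1/pi ∫_{-pi}^{pi} h(θ)^2 dθ = 2 + 26*pi**2/3 + 8*pi**4/5.
Subtract a_0^2/2 = 2*(3 + 2*pi**2)**2/9: Σ (a_n^2+b_n^2) = pi**2*(6 + 32*pi**2/45).

pi**2*(6 + 32*pi**2/45)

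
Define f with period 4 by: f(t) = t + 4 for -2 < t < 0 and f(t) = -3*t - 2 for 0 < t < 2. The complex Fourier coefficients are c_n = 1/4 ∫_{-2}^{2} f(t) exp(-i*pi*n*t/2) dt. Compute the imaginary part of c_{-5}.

-8/(5*pi)

Since f is real-valued, Im(c_{-5}) = -1/4 ∫_{-2}^{2} f(t) sin(-5*pi*t/2) dt = b_{5}/2.
Split the integral at the breakpoints.
Integrating by parts (boundary term plus one more integral), an antiderivative of (t + 4) sin(-5*pi*t/2) is 2*t*cos(5*pi*t/2)/(5*pi) - 4*sin(5*pi*t/2)/(25*pi**2) + 8*cos(5*pi*t/2)/(5*pi); evaluating from -2 to 0: ∫_{-2}^{0} (t + 4) sin(-5*pi*t/2) dt = (8/(5*pi)) - (-4/(5*pi)) = 12/(5*pi).
Integrating by parts (boundary term plus one more integral), an antiderivative of (-3*t - 2) sin(-5*pi*t/2) is -6*t*cos(5*pi*t/2)/(5*pi) + 12*sin(5*pi*t/2)/(25*pi**2) - 4*cos(5*pi*t/2)/(5*pi); evaluating from 0 to 2: ∫_{0}^{2} (-3*t - 2) sin(-5*pi*t/2) dt = (16/(5*pi)) - (-4/(5*pi)) = 4/pi.
So ∫_{-2}^{2} f(t) sin(-5*pi*t/2) dt = 32/(5*pi).
Hence Im(c_{-5}) = (-1/4)·(32/(5*pi)) = -8/(5*pi).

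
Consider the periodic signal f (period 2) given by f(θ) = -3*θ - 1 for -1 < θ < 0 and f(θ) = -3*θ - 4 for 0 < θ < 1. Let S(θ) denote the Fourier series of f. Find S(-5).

-5/2

θ = -5 differs from θ = -1 by -2 full period(s), and the series is 2-periodic.
At θ = -1 the one-sided limits are f(-1^-) = -7 and f(-1^+) = 2.
By Dirichlet's theorem the series converges to their average, [(-7) + (2)]/2 = -5/2.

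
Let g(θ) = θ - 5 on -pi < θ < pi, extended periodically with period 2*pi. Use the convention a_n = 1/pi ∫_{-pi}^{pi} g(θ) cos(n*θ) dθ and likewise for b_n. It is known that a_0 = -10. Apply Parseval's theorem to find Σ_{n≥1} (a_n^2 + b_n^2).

2*pi**2/3

Parseval: a_0^2/2 + Σ_{n≥1} (a_n^2+b_n^2) = 1/pi ∫_{-pi}^{pi} g(θ)^2 dθ = 2*pi**2/3 + 50.
Subtract a_0^2/2 = 50: Σ (a_n^2+b_n^2) = 2*pi**2/3.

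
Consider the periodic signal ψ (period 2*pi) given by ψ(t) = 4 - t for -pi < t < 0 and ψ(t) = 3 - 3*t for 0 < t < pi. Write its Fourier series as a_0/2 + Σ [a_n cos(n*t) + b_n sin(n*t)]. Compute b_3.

b_3 = 1/pi ∫_{-pi}^{pi} ψ(t) sin(3*t) dt.
Split the integral at the breakpoints.
Integrating by parts (boundary term plus one more integral), an antiderivative of (4 - t) sin(3*t) is t*cos(3*t)/3 - sin(3*t)/9 - 4*cos(3*t)/3; evaluating from -pi to 0: ∫_{-pi}^{0} (4 - t) sin(3*t) dt = (-4/3) - (pi/3 + 4/3) = -8/3 - pi/3.
Integrating by parts (boundary term plus one more integral), an antiderivative of (3 - 3*t) sin(3*t) is t*cos(3*t) - sin(3*t)/3 - cos(3*t); evaluating from 0 to pi: ∫_{0}^{pi} (3 - 3*t) sin(3*t) dt = (1 - pi) - (-1) = 2 - pi.
Summing the pieces and multiplying by (1/pi) gives b_3 = 2*(-2*pi - 1)/(3*pi).

2*(-2*pi - 1)/(3*pi)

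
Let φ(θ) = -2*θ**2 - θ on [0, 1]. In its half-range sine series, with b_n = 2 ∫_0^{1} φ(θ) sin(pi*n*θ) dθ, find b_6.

1/pi

b_6 = 2 ∫_0^{1} (-2*θ**2 - θ) sin(6*pi*θ) dθ.
Integrating by parts twice (tabular method), an antiderivative of (-2*θ**2 - θ) sin(6*pi*θ) is θ**2*cos(6*pi*θ)/(3*pi) - θ*sin(6*pi*θ)/(9*pi**2) + θ*cos(6*pi*θ)/(6*pi) - sin(6*pi*θ)/(36*pi**2) - cos(6*pi*θ)/(54*pi**3); evaluating from 0 to 1: ∫_{0}^{1} (-2*θ**2 - θ) sin(6*pi*θ) dθ = ((-1 + 27*pi**2)/(54*pi**3)) - (-1/(54*pi**3)) = 1/(2*pi).
Hence b_6 = 2·(1/(2*pi)) = 1/pi.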